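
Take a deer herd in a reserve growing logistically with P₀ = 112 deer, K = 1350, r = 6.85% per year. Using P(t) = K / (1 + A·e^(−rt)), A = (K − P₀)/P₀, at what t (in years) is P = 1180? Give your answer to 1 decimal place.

A = (1350 − 112)/112 = 11.05357
1180 = 1350/(1 + 11.05357·e^(−0.0685t)) → 1 + 11.05357·e^(−0.0685t) = 1.14407
e^(−0.0685t) = 0.013034 → t = ln(76.72479)/0.0685 = 4.34022/0.0685

t ≈ 63.4 years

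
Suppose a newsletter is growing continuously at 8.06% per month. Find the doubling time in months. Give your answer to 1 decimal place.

doubling time ≈ 8.6 months

doubling time = ln(2) / |r| = 0.69315 / 0.0806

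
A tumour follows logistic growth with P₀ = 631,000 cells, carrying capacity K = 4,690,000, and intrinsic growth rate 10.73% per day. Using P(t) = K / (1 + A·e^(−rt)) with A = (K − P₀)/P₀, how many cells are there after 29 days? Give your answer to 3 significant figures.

A = (4690000 − 631000)/631000 = 6.43265
P(29) = 4690000 / (1 + 6.43265·e^(−0.1073·29)) = 4690000 / (1 + 6.43265·0.044525)
= 4690000 / 1.28641 ≈ 3645791.21

≈ 3,650,000 cells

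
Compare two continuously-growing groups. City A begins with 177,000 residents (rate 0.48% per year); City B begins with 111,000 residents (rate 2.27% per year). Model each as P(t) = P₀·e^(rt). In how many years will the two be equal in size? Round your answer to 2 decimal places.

177000·e^(0.0048t) = 111000·e^(0.0227t)
177000/111000 = e^((0.0227 − 0.0048)t) → ln(1.59459) = 0.0179·t
t = 0.46662 / 0.0179

t ≈ 26.07 years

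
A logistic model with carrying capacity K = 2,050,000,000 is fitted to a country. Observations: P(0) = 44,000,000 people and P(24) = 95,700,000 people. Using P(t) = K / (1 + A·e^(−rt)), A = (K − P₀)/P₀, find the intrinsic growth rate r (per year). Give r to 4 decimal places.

r ≈ 0.0335 per year

A = (2050000000 − 44000000)/44000000 = 45.59091
95700000 = 2050000000/(1 + 45.59091·e^(−r·24)) → e^(−24r) = (21.42111 − 1)/45.59091 = 0.447921
r = −ln(0.447921)/24 = 0.80314/24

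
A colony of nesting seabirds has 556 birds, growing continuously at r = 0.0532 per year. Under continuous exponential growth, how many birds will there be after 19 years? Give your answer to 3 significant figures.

≈ 1,530 birds

P(19) = 556 · e^(0.0532·19) = 556 · e^(1.0108)
= 556 · 2.7478 ≈ 1527.78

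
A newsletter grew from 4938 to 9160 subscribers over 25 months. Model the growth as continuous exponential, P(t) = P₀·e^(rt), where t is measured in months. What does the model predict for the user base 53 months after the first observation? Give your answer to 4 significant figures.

≈ 18,300 subscribers

r = ln(9160/4938) / 25 ≈ 0.024715 per month
P(53) = 4938 · e^(0.024715·53) = 4938 · 3.70587 ≈ 18299.58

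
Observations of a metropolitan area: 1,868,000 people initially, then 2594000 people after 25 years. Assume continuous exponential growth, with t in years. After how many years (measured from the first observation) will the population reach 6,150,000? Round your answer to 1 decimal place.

t ≈ 90.7 years

r = ln(2594000/1868000) / 25 ≈ 0.013133 per year
t = ln(6150000/1868000) / r = 1.19158 / 0.013133 ≈ 90.73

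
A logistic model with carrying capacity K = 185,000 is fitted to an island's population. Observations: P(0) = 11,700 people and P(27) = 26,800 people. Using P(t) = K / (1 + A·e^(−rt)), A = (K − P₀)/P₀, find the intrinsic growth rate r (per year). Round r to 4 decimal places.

r ≈ 0.0341 per year

A = (185000 − 11700)/11700 = 14.81197
26800 = 185000/(1 + 14.81197·e^(−r·27)) → e^(−27r) = (6.90299 − 1)/14.81197 = 0.398528
r = −ln(0.398528)/27 = 0.91998/27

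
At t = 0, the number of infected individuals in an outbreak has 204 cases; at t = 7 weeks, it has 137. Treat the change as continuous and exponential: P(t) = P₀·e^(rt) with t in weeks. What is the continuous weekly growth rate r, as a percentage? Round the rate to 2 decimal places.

137 = 204 · e^(r·7)
e^(7r) = 137/204 = 0.67157
r = ln(0.67157) / 7 = -0.39814 / 7

r ≈ -5.69% per week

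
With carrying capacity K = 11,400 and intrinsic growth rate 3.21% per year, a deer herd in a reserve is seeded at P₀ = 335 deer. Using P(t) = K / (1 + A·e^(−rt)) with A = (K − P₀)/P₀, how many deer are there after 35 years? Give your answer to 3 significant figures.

≈ 971 deer

A = (11400 − 335)/335 = 33.02985
P(35) = 11400 / (1 + 33.02985·e^(−0.0321·35)) = 11400 / (1 + 33.02985·0.32514)
= 11400 / 11.73932 ≈ 971.1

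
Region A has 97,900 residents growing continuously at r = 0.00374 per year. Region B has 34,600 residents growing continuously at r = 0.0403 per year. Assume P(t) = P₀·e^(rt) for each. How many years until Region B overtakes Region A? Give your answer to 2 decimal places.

97900·e^(0.00374t) = 34600·e^(0.0403t)
97900/34600 = e^((0.0403 − 0.00374)t) → ln(2.82948) = 0.03656·t
t = 1.04009 / 0.03656

t ≈ 28.45 years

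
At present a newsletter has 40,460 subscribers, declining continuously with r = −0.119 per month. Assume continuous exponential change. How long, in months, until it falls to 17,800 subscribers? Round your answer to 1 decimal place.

t ≈ 6.9 months

17800 = 40460 · e^(-0.119·t)
t = ln(17800/40460) / -0.119 = ln(0.43994) / -0.119 = -0.82112 / -0.119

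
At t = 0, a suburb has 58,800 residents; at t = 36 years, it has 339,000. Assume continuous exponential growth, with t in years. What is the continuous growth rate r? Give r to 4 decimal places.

339000 = 58800 · e^(r·36)
e^(36r) = 339000/58800 = 5.76531
r = ln(5.76531) / 36 = 1.75186 / 36

r ≈ 0.0487 per year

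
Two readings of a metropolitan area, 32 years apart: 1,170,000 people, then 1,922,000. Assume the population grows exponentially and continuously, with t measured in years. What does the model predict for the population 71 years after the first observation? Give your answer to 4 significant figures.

≈ 3,519,000 people

r = ln(1922000/1170000) / 32 ≈ 0.015511 per year
P(71) = 1170000 · e^(0.015511·71) = 1170000 · 3.00809 ≈ 3519462.16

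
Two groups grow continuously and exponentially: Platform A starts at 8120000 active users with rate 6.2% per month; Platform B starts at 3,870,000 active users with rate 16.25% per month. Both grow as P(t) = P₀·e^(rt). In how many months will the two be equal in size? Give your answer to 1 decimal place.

8120000·e^(0.062t) = 3870000·e^(0.1625t)
8120000/3870000 = e^((0.1625 − 0.062)t) → ln(2.09819) = 0.1005·t
t = 0.74108 / 0.1005

t ≈ 7.4 months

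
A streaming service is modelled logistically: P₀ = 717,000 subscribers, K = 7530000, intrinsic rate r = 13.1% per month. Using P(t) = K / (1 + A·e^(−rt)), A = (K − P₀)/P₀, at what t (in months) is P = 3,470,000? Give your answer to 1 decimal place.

t ≈ 16.0 months

A = (7530000 − 717000)/717000 = 9.50209
3470000 = 7530000/(1 + 9.50209·e^(−0.131t)) → 1 + 9.50209·e^(−0.131t) = 2.17003
e^(−0.131t) = 0.123134 → t = ln(8.12125)/0.131 = 2.09448/0.131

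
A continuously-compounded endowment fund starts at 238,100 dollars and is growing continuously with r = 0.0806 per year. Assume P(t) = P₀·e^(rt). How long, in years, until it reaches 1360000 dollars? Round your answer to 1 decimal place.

1360000 = 238100 · e^(0.0806·t)
t = ln(1360000/238100) / 0.0806 = ln(5.71189) / 0.0806 = 1.74255 / 0.0806

t ≈ 21.6 years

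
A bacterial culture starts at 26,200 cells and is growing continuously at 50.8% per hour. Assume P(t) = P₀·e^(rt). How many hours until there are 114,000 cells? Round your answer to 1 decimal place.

114000 = 26200 · e^(0.508·t)
t = ln(114000/26200) / 0.508 = ln(4.35115) / 0.508 = 1.47044 / 0.508

t ≈ 2.9 hours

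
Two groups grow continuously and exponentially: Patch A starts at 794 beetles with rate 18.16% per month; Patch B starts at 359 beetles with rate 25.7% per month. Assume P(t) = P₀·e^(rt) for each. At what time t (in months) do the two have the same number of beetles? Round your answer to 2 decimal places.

t ≈ 10.53 months

794·e^(0.1816t) = 359·e^(0.257t)
794/359 = e^((0.257 − 0.1816)t) → ln(2.2117) = 0.0754·t
t = 0.79376 / 0.0754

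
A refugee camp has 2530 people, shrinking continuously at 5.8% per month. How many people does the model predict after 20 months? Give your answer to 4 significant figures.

≈ 793.1 people

P(20) = 2530 · e^(-0.058·20) = 2530 · e^(-1.16)
= 2530 · 0.31349 ≈ 793.12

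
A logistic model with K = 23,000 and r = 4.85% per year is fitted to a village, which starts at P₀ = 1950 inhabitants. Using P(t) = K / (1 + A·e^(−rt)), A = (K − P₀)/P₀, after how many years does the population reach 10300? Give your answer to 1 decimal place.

A = (23000 − 1950)/1950 = 10.79487
10300 = 23000/(1 + 10.79487·e^(−0.0485t)) → 1 + 10.79487·e^(−0.0485t) = 2.23301
e^(−0.0485t) = 0.114222 → t = ln(8.7549)/0.0485 = 2.16961/0.0485

t ≈ 44.7 years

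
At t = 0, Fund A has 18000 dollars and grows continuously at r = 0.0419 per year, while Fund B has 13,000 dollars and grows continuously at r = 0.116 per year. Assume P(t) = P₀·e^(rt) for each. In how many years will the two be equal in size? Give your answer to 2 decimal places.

t ≈ 4.39 years

18000·e^(0.0419t) = 13000·e^(0.116t)
18000/13000 = e^((0.116 − 0.0419)t) → ln(1.38462) = 0.0741·t
t = 0.32542 / 0.0741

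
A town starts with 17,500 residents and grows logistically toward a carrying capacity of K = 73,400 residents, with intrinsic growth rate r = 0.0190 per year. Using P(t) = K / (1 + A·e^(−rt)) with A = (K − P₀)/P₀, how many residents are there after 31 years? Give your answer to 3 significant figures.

≈ 26,500 residents

A = (73400 − 17500)/17500 = 3.19429
P(31) = 73400 / (1 + 3.19429·e^(−0.019·31)) = 73400 / (1 + 3.19429·0.554882)
= 73400 / 2.77245 ≈ 26474.77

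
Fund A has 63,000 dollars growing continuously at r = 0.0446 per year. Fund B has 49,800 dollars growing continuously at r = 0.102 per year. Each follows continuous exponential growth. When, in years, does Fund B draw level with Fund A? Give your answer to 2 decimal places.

t ≈ 4.10 years

63000·e^(0.0446t) = 49800·e^(0.102t)
63000/49800 = e^((0.102 − 0.0446)t) → ln(1.26506) = 0.0574·t
t = 0.23512 / 0.0574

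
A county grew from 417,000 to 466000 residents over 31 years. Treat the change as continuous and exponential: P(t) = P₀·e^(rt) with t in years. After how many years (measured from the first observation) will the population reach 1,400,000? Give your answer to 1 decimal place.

t ≈ 337.9 years

r = ln(466000/417000) / 31 ≈ 0.003584 per year
t = ln(1400000/417000) / r = 1.21114 / 0.003584 ≈ 337.944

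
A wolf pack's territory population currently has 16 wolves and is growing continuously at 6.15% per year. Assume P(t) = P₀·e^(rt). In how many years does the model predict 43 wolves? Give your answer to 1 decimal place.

t ≈ 16.1 years

43 = 16 · e^(0.0615·t)
t = ln(43/16) / 0.0615 = ln(2.6875) / 0.0615 = 0.98861 / 0.0615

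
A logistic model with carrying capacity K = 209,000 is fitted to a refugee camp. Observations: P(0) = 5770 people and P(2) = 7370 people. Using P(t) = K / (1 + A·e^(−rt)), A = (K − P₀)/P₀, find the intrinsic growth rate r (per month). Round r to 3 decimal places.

A = (209000 − 5770)/5770 = 35.22184
7370 = 209000/(1 + 35.22184·e^(−r·2)) → e^(−2r) = (28.35821 − 1)/35.22184 = 0.77674
r = −ln(0.77674)/2 = 0.25265/2

r ≈ 0.126 per month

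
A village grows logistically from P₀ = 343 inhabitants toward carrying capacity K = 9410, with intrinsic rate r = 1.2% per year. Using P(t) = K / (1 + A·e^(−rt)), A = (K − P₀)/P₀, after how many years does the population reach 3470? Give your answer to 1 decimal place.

A = (9410 − 343)/343 = 26.4344
3470 = 9410/(1 + 26.4344·e^(−0.012t)) → 1 + 26.4344·e^(−0.012t) = 2.71182
e^(−0.012t) = 0.064757 → t = ln(15.44232)/0.012 = 2.73711/0.012

t ≈ 228.1 years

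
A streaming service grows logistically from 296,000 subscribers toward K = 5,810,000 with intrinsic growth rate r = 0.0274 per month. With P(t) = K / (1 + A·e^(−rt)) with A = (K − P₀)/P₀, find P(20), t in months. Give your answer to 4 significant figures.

A = (5810000 − 296000)/296000 = 18.62838
P(20) = 5810000 / (1 + 18.62838·e^(−0.0274·20)) = 5810000 / (1 + 18.62838·0.578105)
= 5810000 / 11.76916 ≈ 493663.26

≈ 493,700 subscribers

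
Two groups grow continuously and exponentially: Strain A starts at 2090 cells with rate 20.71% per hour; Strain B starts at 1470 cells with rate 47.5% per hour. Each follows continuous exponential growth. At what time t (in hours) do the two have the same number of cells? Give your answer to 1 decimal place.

2090·e^(0.2071t) = 1470·e^(0.475t)
2090/1470 = e^((0.475 − 0.2071)t) → ln(1.42177) = 0.2679·t
t = 0.3519 / 0.2679

t ≈ 1.3 hours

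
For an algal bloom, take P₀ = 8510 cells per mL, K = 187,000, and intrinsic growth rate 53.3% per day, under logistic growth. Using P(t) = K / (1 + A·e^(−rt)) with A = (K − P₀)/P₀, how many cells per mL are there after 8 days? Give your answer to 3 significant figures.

A = (187000 − 8510)/8510 = 20.97415
P(8) = 187000 / (1 + 20.97415·e^(−0.533·8)) = 187000 / (1 + 20.97415·0.014066)
= 187000 / 1.29502 ≈ 144399.22

≈ 144,000 cells per mL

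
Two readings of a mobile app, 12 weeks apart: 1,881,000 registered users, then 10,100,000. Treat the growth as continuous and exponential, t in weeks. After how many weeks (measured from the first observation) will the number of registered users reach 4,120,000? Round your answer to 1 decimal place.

t ≈ 5.6 weeks

r = ln(10100000/1881000) / 12 ≈ 0.140061 per week
t = ln(4120000/1881000) / r = 0.78405 / 0.140061 ≈ 5.598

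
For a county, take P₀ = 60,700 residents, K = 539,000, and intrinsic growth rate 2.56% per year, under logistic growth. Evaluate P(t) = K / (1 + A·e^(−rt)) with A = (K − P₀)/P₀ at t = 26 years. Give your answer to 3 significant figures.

≈ 107,000 residents

A = (539000 − 60700)/60700 = 7.87974
P(26) = 539000 / (1 + 7.87974·e^(−0.0256·26)) = 539000 / (1 + 7.87974·0.513965)
= 539000 / 5.04991 ≈ 106734.59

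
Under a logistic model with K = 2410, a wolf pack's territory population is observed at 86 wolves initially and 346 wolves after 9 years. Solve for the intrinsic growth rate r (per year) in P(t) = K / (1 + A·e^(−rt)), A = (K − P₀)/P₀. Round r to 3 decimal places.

A = (2410 − 86)/86 = 27.02326
346 = 2410/(1 + 27.02326·e^(−r·9)) → e^(−9r) = (6.96532 − 1)/27.02326 = 0.220748
r = −ln(0.220748)/9 = 1.51074/9

r ≈ 0.168 per year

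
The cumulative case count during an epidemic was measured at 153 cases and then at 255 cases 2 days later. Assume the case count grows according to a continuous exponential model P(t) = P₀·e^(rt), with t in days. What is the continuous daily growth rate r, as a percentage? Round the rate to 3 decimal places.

r ≈ 25.541% per day

255 = 153 · e^(r·2)
e^(2r) = 255/153 = 1.66667
r = ln(1.66667) / 2 = 0.51083 / 2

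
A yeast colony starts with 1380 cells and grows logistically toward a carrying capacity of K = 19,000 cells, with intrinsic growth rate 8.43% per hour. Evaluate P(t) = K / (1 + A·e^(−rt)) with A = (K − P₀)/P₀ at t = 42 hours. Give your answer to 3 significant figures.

≈ 13,900 cells

A = (19000 − 1380)/1380 = 12.76812
P(42) = 19000 / (1 + 12.76812·e^(−0.0843·42)) = 19000 / (1 + 12.76812·0.028996)
= 19000 / 1.37022 ≈ 13866.35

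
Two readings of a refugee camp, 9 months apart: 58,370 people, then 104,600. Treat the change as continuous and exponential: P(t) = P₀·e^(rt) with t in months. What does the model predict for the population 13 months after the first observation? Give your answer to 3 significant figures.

≈ 136,000 people

r = ln(104600/58370) / 9 ≈ 0.064816 per month
P(13) = 58370 · e^(0.064816·13) = 58370 · 2.32241 ≈ 135558.93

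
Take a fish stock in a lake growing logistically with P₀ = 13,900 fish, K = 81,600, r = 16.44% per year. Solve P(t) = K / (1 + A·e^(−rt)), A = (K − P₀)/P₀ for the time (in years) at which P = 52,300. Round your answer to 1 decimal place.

A = (81600 − 13900)/13900 = 4.8705
52300 = 81600/(1 + 4.8705·e^(−0.1644t)) → 1 + 4.8705·e^(−0.1644t) = 1.56023
e^(−0.1644t) = 0.115025 → t = ln(8.69377)/0.1644 = 2.16261/0.1644

t ≈ 13.2 years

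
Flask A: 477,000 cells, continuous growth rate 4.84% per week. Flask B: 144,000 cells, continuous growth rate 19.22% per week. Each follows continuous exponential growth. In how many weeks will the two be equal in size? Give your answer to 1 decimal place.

t ≈ 8.3 weeks

477000·e^(0.0484t) = 144000·e^(0.1922t)
477000/144000 = e^((0.1922 − 0.0484)t) → ln(3.3125) = 0.1438·t
t = 1.1977 / 0.1438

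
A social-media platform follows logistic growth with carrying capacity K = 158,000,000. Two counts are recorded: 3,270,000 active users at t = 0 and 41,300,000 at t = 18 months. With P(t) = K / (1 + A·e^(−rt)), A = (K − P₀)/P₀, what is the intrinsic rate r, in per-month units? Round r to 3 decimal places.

A = (158000000 − 3270000)/3270000 = 47.31804
41300000 = 158000000/(1 + 47.31804·e^(−r·18)) → e^(−18r) = (3.82567 − 1)/47.31804 = 0.059716
r = −ln(0.059716)/18 = 2.81815/18

r ≈ 0.157 per month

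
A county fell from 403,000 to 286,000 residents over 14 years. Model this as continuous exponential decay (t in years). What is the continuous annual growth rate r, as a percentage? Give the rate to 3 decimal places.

r ≈ -2.450% per year

286000 = 403000 · e^(r·14)
e^(14r) = 286000/403000 = 0.70968
r = ln(0.70968) / 14 = -0.34294 / 14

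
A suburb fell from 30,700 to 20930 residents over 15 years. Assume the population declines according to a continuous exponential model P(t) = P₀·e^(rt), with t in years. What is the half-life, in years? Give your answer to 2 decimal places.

r = ln(20930/30700) / 15 = ln(0.68176) / 15 ≈ -0.025539 per year
half-life = ln 2 / |r| = 0.69315 / 0.025539

half-life ≈ 27.14 years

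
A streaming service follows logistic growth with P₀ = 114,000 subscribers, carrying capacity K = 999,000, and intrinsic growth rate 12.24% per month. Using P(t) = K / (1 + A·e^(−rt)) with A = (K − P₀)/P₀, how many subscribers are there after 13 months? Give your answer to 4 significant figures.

≈ 387,000 subscribers

A = (999000 − 114000)/114000 = 7.76316
P(13) = 999000 / (1 + 7.76316·e^(−0.1224·13)) = 999000 / (1 + 7.76316·0.203681)
= 999000 / 2.58121 ≈ 387028.07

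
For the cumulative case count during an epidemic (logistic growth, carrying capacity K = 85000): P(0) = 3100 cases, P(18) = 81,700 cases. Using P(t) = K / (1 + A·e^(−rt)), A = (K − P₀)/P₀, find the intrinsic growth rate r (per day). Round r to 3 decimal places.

r ≈ 0.360 per day

A = (85000 − 3100)/3100 = 26.41935
81700 = 85000/(1 + 26.41935·e^(−r·18)) → e^(−18r) = (1.04039 − 1)/26.41935 = 0.001529
r = −ln(0.001529)/18 = 6.48323/18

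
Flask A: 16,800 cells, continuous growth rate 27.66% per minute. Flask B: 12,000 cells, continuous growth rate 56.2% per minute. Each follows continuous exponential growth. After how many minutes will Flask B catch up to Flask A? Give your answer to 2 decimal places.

t ≈ 1.18 minutes

16800·e^(0.2766t) = 12000·e^(0.562t)
16800/12000 = e^((0.562 − 0.2766)t) → ln(1.4) = 0.2854·t
t = 0.33647 / 0.2854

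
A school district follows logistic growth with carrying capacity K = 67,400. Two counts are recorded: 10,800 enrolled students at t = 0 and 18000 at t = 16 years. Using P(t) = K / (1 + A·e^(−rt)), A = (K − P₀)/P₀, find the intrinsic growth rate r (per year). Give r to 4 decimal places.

r ≈ 0.0404 per year

A = (67400 − 10800)/10800 = 5.24074
18000 = 67400/(1 + 5.24074·e^(−r·16)) → e^(−16r) = (3.74444 − 1)/5.24074 = 0.523675
r = −ln(0.523675)/16 = 0.64688/16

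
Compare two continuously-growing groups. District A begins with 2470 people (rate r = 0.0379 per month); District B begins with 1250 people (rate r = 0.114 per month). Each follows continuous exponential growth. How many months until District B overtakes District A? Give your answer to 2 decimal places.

2470·e^(0.0379t) = 1250·e^(0.114t)
2470/1250 = e^((0.114 − 0.0379)t) → ln(1.976) = 0.0761·t
t = 0.68107 / 0.0761

t ≈ 8.95 months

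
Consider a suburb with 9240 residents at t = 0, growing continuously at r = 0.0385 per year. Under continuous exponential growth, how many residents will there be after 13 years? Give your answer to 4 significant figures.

≈ 15,240 residents

P(13) = 9240 · e^(0.0385·13) = 9240 · e^(0.5005)
= 9240 · 1.64955 ≈ 15241.8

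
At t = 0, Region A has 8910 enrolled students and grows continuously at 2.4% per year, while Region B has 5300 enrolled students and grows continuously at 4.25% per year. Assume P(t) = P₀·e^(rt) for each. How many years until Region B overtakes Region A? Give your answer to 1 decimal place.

8910·e^(0.024t) = 5300·e^(0.0425t)
8910/5300 = e^((0.0425 − 0.024)t) → ln(1.68113) = 0.0185·t
t = 0.51947 / 0.0185

t ≈ 28.1 years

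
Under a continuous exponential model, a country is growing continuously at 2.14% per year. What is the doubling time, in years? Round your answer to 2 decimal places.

doubling time = ln(2) / |r| = 0.69315 / 0.0214

doubling time ≈ 32.39 years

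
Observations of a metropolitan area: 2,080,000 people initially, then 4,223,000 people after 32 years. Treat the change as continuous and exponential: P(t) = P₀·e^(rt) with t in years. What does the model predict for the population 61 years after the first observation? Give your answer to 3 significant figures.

≈ 8,020,000 people

r = ln(4223000/2080000) / 32 ≈ 0.022131 per year
P(61) = 2080000 · e^(0.022131·61) = 2080000 · 3.85729 ≈ 8023156.97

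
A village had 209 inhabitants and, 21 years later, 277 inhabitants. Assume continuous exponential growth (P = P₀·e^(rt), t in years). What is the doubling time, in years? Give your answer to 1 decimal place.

r = ln(277/209) / 21 = ln(1.32536) / 21 ≈ 0.013413 per year
doubling time = ln 2 / |r| = 0.69315 / 0.013413

doubling time ≈ 51.7 years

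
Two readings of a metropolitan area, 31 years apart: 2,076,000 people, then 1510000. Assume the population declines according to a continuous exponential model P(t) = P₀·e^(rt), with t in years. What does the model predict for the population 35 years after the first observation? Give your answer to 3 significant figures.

r = ln(1510000/2076000) / 31 ≈ -0.010269 per year
P(35) = 2076000 · e^(-0.010269·35) = 2076000 · 0.69809 ≈ 1449232.9

≈ 1,450,000 people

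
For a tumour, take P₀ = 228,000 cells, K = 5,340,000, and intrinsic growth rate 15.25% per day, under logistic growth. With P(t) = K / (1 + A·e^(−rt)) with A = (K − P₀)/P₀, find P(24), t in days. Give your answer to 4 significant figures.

A = (5340000 − 228000)/228000 = 22.42105
P(24) = 5340000 / (1 + 22.42105·e^(−0.1525·24)) = 5340000 / (1 + 22.42105·0.025733)
= 5340000 / 1.57695 ≈ 3386283.6

≈ 3,386,000 cells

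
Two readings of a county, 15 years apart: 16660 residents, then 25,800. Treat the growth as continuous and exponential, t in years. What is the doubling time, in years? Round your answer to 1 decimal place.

doubling time ≈ 23.8 years

r = ln(25800/16660) / 15 = ln(1.54862) / 15 ≈ 0.029158 per year
doubling time = ln 2 / |r| = 0.69315 / 0.029158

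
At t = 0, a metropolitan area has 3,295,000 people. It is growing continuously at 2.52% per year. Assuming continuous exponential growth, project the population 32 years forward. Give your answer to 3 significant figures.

≈ 7,380,000 people

P(32) = 3295000 · e^(0.0252·32) = 3295000 · e^(0.8064)
= 3295000 · 2.23983 ≈ 7380240.07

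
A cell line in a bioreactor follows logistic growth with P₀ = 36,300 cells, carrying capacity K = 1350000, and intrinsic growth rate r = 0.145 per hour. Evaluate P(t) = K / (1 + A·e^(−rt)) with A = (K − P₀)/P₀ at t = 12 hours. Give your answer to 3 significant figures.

≈ 184,000 cells

A = (1350000 − 36300)/36300 = 36.19008
P(12) = 1350000 / (1 + 36.19008·e^(−0.145·12)) = 1350000 / (1 + 36.19008·0.17552)
= 1350000 / 7.3521 ≈ 183621.06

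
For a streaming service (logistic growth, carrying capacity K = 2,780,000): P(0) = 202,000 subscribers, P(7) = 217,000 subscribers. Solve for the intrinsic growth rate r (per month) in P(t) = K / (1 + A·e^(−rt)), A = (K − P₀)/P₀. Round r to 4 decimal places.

r ≈ 0.0111 per month

A = (2780000 − 202000)/202000 = 12.76238
217000 = 2780000/(1 + 12.76238·e^(−r·7)) → e^(−7r) = (12.81106 − 1)/12.76238 = 0.925459
r = −ln(0.925459)/7 = 0.07747/7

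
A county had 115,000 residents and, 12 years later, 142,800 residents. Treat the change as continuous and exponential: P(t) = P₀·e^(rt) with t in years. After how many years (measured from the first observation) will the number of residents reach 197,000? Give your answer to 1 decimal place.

r = ln(142800/115000) / 12 ≈ 0.018043 per year
t = ln(197000/115000) / r = 0.53827 / 0.018043 ≈ 29.833

t ≈ 29.8 years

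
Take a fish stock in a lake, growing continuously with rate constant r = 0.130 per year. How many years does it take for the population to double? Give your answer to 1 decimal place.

doubling time ≈ 5.3 years

doubling time = ln(2) / |r| = 0.69315 / 0.13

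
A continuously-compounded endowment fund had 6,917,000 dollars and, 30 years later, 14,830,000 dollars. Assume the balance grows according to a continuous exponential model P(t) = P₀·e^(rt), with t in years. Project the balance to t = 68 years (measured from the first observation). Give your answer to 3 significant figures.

≈ 39,000,000 dollars

r = ln(14830000/6917000) / 30 ≈ 0.025422 per year
P(68) = 6917000 · e^(0.025422·68) = 6917000 · 5.63343 ≈ 38966442.66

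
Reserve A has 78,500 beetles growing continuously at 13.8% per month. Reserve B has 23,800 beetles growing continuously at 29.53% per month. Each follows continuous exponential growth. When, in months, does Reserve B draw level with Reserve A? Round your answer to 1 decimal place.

t ≈ 7.6 months

78500·e^(0.138t) = 23800·e^(0.2953t)
78500/23800 = e^((0.2953 − 0.138)t) → ln(3.29832) = 0.1573·t
t = 1.19341 / 0.1573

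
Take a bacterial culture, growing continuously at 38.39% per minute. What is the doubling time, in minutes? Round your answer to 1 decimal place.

doubling time ≈ 1.8 minutes

doubling time = ln(2) / |r| = 0.69315 / 0.3839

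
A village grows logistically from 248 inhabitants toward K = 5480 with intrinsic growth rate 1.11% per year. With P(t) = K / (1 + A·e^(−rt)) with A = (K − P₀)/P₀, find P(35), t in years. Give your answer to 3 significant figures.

≈ 358 inhabitants

A = (5480 − 248)/248 = 21.09677
P(35) = 5480 / (1 + 21.09677·e^(−0.0111·35)) = 5480 / (1 + 21.09677·0.678073)
= 5480 / 15.30516 ≈ 358.05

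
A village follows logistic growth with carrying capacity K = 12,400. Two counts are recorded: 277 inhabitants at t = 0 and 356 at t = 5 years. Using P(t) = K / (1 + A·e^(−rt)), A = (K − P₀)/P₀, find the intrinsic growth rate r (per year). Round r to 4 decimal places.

A = (12400 − 277)/277 = 43.76534
356 = 12400/(1 + 43.76534·e^(−r·5)) → e^(−5r) = (34.83146 − 1)/43.76534 = 0.773019
r = −ln(0.773019)/5 = 0.25745/5

r ≈ 0.0515 per year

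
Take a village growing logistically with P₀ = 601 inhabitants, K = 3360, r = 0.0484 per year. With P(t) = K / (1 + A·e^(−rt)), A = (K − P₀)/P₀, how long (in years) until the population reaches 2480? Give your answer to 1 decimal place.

A = (3360 − 601)/601 = 4.59068
2480 = 3360/(1 + 4.59068·e^(−0.0484t)) → 1 + 4.59068·e^(−0.0484t) = 1.35484
e^(−0.0484t) = 0.077295 → t = ln(12.93738)/0.0484 = 2.56012/0.0484

t ≈ 52.9 years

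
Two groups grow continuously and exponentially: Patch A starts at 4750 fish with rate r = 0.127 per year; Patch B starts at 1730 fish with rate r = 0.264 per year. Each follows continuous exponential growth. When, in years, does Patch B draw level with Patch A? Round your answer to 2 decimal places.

t ≈ 7.37 years

4750·e^(0.127t) = 1730·e^(0.264t)
4750/1730 = e^((0.264 − 0.127)t) → ln(2.74566) = 0.137·t
t = 1.01002 / 0.137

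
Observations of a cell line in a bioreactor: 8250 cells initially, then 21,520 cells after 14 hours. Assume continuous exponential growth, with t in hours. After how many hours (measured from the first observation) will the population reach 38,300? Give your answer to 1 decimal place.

t ≈ 22.4 hours

r = ln(21520/8250) / 14 ≈ 0.068484 per hour
t = ln(38300/8250) / r = 1.53524 / 0.068484 ≈ 22.418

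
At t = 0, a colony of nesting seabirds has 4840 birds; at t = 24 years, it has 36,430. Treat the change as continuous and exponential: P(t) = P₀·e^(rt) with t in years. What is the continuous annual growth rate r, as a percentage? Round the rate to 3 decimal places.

36430 = 4840 · e^(r·24)
e^(24r) = 36430/4840 = 7.52686
r = ln(7.52686) / 24 = 2.01848 / 24

r ≈ 8.410% per year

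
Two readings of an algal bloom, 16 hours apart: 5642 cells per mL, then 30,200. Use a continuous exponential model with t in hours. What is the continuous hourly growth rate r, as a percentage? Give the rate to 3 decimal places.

r ≈ 10.485% per hour

30200 = 5642 · e^(r·16)
e^(16r) = 30200/5642 = 5.35271
r = ln(5.35271) / 16 = 1.6776 / 16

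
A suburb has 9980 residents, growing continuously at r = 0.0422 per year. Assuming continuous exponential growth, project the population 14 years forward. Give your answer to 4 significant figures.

≈ 18,020 residents

P(14) = 9980 · e^(0.0422·14) = 9980 · e^(0.5908)
= 9980 · 1.80543 ≈ 18018.21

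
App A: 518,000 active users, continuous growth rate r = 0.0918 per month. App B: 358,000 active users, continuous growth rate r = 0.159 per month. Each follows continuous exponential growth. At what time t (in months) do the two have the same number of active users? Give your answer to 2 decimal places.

t ≈ 5.50 months

518000·e^(0.0918t) = 358000·e^(0.159t)
518000/358000 = e^((0.159 − 0.0918)t) → ln(1.44693) = 0.0672·t
t = 0.36944 / 0.0672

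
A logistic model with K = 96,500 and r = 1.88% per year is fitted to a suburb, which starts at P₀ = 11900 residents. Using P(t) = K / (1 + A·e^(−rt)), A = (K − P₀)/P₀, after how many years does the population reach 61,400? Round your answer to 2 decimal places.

t ≈ 134.07 years

A = (96500 − 11900)/11900 = 7.10924
61400 = 96500/(1 + 7.10924·e^(−0.0188t)) → 1 + 7.10924·e^(−0.0188t) = 1.57166
e^(−0.0188t) = 0.080411 → t = ln(12.43611)/0.0188 = 2.5206/0.0188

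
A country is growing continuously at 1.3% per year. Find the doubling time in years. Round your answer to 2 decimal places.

doubling time ≈ 53.32 years

doubling time = ln(2) / |r| = 0.69315 / 0.013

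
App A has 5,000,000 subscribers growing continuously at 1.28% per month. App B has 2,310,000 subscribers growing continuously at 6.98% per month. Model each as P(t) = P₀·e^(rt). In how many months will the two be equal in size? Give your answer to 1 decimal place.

5000000·e^(0.0128t) = 2310000·e^(0.0698t)
5000000/2310000 = e^((0.0698 − 0.0128)t) → ln(2.1645) = 0.057·t
t = 0.77219 / 0.057

t ≈ 13.5 months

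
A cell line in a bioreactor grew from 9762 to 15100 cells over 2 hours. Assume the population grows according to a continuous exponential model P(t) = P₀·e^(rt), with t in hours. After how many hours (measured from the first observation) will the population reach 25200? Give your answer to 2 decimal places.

t ≈ 4.35 hours

r = ln(15100/9762) / 2 ≈ 0.218099 per hour
t = ln(25200/9762) / r = 0.94835 / 0.218099 ≈ 4.348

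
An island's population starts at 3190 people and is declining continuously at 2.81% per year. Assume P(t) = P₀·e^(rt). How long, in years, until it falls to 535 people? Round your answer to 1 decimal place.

t ≈ 63.5 years

535 = 3190 · e^(-0.0281·t)
t = ln(535/3190) / -0.0281 = ln(0.16771) / -0.0281 = -1.78551 / -0.0281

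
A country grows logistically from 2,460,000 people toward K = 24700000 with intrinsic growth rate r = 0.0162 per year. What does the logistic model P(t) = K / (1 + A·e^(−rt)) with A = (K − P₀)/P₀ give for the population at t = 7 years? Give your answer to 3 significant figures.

≈ 2,720,000 people

A = (24700000 − 2460000)/2460000 = 9.04065
P(7) = 24700000 / (1 + 9.04065·e^(−0.0162·7)) = 24700000 / (1 + 9.04065·0.892793)
= 24700000 / 9.07143 ≈ 2722833.12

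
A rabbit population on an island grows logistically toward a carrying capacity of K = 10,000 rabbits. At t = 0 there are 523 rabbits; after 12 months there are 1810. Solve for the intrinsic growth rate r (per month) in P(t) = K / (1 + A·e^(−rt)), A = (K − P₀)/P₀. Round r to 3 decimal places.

r ≈ 0.116 per month

A = (10000 − 523)/523 = 18.12046
1810 = 10000/(1 + 18.12046·e^(−r·12)) → e^(−12r) = (5.52486 − 1)/18.12046 = 0.24971
r = −ln(0.24971)/12 = 1.38745/12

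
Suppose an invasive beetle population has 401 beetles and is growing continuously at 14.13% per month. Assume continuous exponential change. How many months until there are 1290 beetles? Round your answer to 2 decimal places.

1290 = 401 · e^(0.1413·t)
t = ln(1290/401) / 0.1413 = ln(3.21696) / 0.1413 = 1.16844 / 0.1413

t ≈ 8.27 months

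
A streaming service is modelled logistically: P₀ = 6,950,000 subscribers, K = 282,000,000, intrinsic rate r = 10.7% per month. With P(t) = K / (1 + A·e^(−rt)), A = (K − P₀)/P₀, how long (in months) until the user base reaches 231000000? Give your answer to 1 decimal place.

A = (282000000 − 6950000)/6950000 = 39.57554
231000000 = 282000000/(1 + 39.57554·e^(−0.107t)) → 1 + 39.57554·e^(−0.107t) = 1.22078
e^(−0.107t) = 0.005579 → t = ln(179.25391)/0.107 = 5.1888/0.107

t ≈ 48.5 months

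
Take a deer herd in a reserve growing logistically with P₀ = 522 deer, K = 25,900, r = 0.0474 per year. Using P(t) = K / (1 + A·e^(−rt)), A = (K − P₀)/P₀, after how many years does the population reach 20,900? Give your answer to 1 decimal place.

A = (25900 − 522)/522 = 48.61686
20900 = 25900/(1 + 48.61686·e^(−0.0474t)) → 1 + 48.61686·e^(−0.0474t) = 1.23923
e^(−0.0474t) = 0.004921 → t = ln(203.21847)/0.0474 = 5.31428/0.0474

t ≈ 112.1 years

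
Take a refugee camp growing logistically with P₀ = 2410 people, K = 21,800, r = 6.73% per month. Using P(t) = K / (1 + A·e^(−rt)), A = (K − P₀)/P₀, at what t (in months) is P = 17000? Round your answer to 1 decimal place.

A = (21800 − 2410)/2410 = 8.04564
17000 = 21800/(1 + 8.04564·e^(−0.0673t)) → 1 + 8.04564·e^(−0.0673t) = 1.28235
e^(−0.0673t) = 0.035094 → t = ln(28.49499)/0.0673 = 3.34973/0.0673

t ≈ 49.8 months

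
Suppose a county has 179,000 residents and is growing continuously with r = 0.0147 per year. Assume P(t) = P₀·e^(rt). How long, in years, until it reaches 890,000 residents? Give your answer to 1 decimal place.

t ≈ 109.1 years

890000 = 179000 · e^(0.0147·t)
t = ln(890000/179000) / 0.0147 = ln(4.97207) / 0.0147 = 1.60384 / 0.0147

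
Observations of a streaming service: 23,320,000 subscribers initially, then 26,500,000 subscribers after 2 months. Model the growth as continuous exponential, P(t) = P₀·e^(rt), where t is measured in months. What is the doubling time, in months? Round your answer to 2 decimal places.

doubling time ≈ 10.84 months

r = ln(26500000/23320000) / 2 = ln(1.13636) / 2 ≈ 0.063917 per month
doubling time = ln 2 / |r| = 0.69315 / 0.063917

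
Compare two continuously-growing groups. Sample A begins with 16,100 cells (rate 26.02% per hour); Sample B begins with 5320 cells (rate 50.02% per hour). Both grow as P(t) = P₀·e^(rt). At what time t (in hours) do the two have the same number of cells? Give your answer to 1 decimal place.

t ≈ 4.6 hours

16100·e^(0.2602t) = 5320·e^(0.5002t)
16100/5320 = e^((0.5002 − 0.2602)t) → ln(3.02632) = 0.24·t
t = 1.10735 / 0.24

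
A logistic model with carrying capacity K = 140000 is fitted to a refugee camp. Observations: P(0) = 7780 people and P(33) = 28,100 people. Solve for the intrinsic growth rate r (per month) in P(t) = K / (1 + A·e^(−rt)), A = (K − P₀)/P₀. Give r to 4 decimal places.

r ≈ 0.0440 per month

A = (140000 − 7780)/7780 = 16.99486
28100 = 140000/(1 + 16.99486·e^(−r·33)) → e^(−33r) = (4.98221 − 1)/16.99486 = 0.234318
r = −ln(0.234318)/33 = 1.45107/33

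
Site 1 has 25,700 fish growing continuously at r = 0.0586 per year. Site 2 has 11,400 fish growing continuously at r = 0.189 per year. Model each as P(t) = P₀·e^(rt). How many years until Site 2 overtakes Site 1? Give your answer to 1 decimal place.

25700·e^(0.0586t) = 11400·e^(0.189t)
25700/11400 = e^((0.189 − 0.0586)t) → ln(2.25439) = 0.1304·t
t = 0.81288 / 0.1304

t ≈ 6.2 years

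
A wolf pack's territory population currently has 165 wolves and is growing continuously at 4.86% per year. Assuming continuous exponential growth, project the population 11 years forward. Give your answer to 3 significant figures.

P(11) = 165 · e^(0.0486·11) = 165 · e^(0.5346)
= 165 · 1.70677 ≈ 281.62

≈ 282 wolves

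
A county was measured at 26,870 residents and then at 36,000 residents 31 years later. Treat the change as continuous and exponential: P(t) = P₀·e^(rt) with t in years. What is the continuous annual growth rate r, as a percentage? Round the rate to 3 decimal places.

r ≈ 0.944% per year

36000 = 26870 · e^(r·31)
e^(31r) = 36000/26870 = 1.33978
r = ln(1.33978) / 31 = 0.29251 / 31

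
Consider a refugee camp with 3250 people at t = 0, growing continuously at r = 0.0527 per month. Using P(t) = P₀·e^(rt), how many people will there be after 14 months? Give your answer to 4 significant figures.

P(14) = 3250 · e^(0.0527·14) = 3250 · e^(0.7378)
= 3250 · 2.09133 ≈ 6796.82

≈ 6,797 people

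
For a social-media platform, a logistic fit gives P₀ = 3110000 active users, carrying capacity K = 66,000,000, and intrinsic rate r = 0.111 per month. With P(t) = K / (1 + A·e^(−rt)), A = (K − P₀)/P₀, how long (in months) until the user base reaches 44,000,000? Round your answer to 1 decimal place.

A = (66000000 − 3110000)/3110000 = 20.22186
44000000 = 66000000/(1 + 20.22186·e^(−0.111t)) → 1 + 20.22186·e^(−0.111t) = 1.5
e^(−0.111t) = 0.024726 → t = ln(40.44373)/0.111 = 3.69991/0.111

t ≈ 33.3 months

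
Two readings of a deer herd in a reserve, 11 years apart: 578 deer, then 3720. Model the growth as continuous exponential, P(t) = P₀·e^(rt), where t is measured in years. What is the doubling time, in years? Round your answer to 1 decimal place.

r = ln(3720/578) / 11 = ln(6.43599) / 11 ≈ 0.169264 per year
doubling time = ln 2 / |r| = 0.69315 / 0.169264

doubling time ≈ 4.1 years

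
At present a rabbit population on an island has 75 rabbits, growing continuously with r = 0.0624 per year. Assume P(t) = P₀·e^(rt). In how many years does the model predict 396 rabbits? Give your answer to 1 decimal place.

396 = 75 · e^(0.0624·t)
t = ln(396/75) / 0.0624 = ln(5.28) / 0.0624 = 1.66393 / 0.0624

t ≈ 26.7 years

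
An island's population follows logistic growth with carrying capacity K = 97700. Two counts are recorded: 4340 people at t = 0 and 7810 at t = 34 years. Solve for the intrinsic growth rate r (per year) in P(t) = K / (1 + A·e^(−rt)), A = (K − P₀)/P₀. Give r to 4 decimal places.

r ≈ 0.0184 per year

A = (97700 − 4340)/4340 = 21.51152
7810 = 97700/(1 + 21.51152·e^(−r·34)) → e^(−34r) = (12.5096 − 1)/21.51152 = 0.535044
r = −ln(0.535044)/34 = 0.62541/34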